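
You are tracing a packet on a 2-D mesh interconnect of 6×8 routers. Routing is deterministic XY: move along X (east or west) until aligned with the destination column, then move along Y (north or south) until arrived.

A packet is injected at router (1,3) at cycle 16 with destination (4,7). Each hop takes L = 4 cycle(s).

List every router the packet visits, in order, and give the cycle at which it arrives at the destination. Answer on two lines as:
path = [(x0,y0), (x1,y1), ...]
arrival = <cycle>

  0. router=(1,3) cycle=16 (inject)
  1. router=(2,3) cycle=20 dir=E
  2. router=(3,3) cycle=24 dir=E
  3. router=(4,3) cycle=28 dir=E
  4. router=(4,4) cycle=32 dir=N
  5. router=(4,5) cycle=36 dir=N
  6. router=(4,6) cycle=40 dir=N
  7. router=(4,7) cycle=44 dir=N

path = [(1,3), (2,3), (3,3), (4,3), (4,4), (4,5), (4,6), (4,7)]
arrival = 44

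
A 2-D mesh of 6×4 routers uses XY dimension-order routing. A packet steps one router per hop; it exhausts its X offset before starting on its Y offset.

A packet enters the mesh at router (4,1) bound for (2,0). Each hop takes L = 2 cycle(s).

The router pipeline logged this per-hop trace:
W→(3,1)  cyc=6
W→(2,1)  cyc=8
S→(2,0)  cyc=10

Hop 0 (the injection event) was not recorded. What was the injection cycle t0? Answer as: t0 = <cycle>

At hop 1 the cycle is 6; in general cyc_k = t0 + kL.
Subtract one hop: t0 = 6 − 2 = 4.

t0 = 4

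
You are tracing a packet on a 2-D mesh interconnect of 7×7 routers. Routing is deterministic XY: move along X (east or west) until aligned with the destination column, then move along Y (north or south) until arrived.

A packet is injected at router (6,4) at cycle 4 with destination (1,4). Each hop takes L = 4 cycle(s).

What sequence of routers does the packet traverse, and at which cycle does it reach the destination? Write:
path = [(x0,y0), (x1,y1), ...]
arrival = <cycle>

path = [(6,4), (5,4), (4,4), (3,4), (2,4), (1,4)]
arrival = 24

  0. router=(6,4) cycle=4 (inject)
  1. router=(5,4) cycle=8 dir=W
  2. router=(4,4) cycle=12 dir=W
  3. router=(3,4) cycle=16 dir=W
  4. router=(2,4) cycle=20 dir=W
  5. router=(1,4) cycle=24 dir=W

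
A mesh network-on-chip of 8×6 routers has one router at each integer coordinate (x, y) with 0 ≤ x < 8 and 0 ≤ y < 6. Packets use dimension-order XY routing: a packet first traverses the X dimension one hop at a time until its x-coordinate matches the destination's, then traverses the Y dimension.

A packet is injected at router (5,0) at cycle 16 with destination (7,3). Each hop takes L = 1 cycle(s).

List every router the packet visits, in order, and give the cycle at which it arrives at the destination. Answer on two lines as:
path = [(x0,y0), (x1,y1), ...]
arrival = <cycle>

hop 0: (5,0) @ cyc 16
hop 1: (6,0) @ cyc 17  [E]
hop 2: (7,0) @ cyc 18  [E]
hop 3: (7,1) @ cyc 19  [N]
hop 4: (7,2) @ cyc 20  [N]
hop 5: (7,3) @ cyc 21  [N]

path = [(5,0), (6,0), (7,0), (7,1), (7,2), (7,3)]
arrival = 21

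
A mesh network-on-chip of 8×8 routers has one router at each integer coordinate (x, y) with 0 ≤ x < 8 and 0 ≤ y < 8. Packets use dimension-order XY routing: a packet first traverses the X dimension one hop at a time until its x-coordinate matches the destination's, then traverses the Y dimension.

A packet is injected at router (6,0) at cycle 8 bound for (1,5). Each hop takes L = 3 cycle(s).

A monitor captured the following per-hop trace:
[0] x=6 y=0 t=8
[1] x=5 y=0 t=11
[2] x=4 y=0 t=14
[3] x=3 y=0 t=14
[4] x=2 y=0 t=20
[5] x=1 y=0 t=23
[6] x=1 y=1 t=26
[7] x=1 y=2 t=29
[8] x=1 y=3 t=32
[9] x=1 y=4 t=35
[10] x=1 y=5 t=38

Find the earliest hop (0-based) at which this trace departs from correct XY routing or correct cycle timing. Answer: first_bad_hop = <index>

  1: Δx=-1 Δy=+0 Δt=3 [ok]
  2: Δx=-1 Δy=+0 Δt=3 [ok]
  3: Δx=-1 Δy=+0 Δt=0 [BAD: Δcyc=0≠L]

first_bad_hop = 3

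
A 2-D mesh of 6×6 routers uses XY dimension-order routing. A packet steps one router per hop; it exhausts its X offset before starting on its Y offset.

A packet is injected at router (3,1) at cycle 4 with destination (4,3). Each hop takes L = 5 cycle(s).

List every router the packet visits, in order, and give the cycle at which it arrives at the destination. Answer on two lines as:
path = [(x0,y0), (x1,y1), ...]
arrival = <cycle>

#0 — 3,1 | c4
#1 — 4,1 | c9 | E
#2 — 4,2 | c14 | N
#3 — 4,3 | c19 | N

path = [(3,1), (4,1), (4,2), (4,3)]
arrival = 19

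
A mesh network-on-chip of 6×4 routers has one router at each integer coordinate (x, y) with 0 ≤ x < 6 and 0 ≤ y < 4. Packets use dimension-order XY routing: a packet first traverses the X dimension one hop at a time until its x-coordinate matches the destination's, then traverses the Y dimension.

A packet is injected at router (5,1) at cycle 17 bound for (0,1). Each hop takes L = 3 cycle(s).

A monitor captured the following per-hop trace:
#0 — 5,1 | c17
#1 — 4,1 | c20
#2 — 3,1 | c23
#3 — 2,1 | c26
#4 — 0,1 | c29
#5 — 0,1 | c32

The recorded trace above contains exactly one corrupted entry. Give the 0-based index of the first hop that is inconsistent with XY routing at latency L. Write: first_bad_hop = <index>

[1] (-1,+0) / 3c ⇒ ok
[2] (-1,+0) / 3c ⇒ ok
[3] (-1,+0) / 3c ⇒ ok
[4] (-2,+0) / 3c ⇒ BAD: non-unit step

first_bad_hop = 4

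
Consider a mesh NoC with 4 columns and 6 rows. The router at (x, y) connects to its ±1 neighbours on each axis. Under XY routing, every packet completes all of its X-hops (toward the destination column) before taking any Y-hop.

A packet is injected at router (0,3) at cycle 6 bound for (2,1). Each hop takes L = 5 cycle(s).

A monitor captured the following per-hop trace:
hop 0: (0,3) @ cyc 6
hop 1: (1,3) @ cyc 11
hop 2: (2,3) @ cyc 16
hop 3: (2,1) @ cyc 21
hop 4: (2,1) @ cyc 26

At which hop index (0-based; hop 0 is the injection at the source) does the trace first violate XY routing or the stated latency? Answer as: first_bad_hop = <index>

check 1→ d=(1,0) cyc+5: ok
check 2→ d=(1,0) cyc+5: ok
check 3→ d=(0,-2) cyc+5: BAD: non-unit step

first_bad_hop = 3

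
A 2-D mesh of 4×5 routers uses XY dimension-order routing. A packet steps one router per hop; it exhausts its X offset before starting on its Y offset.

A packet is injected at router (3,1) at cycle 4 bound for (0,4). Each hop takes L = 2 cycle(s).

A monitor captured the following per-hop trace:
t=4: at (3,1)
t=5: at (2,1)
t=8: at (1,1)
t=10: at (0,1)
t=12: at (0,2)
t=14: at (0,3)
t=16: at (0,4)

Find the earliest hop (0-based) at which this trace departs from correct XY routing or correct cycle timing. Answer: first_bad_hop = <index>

first_bad_hop = 1

  1: Δx=-1 Δy=+0 Δt=1 [BAD: Δcyc=1≠L]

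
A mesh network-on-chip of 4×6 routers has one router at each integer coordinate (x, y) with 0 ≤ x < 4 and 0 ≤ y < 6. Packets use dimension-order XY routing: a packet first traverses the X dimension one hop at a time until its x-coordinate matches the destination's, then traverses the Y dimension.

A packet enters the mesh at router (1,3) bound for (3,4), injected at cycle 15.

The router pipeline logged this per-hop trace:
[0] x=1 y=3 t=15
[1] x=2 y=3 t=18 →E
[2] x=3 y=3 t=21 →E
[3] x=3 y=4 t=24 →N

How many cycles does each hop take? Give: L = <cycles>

Δcyc across hop 0→1: 18 − 15 = 3.
Per-hop latency L = Δcyc = 3.

L = 3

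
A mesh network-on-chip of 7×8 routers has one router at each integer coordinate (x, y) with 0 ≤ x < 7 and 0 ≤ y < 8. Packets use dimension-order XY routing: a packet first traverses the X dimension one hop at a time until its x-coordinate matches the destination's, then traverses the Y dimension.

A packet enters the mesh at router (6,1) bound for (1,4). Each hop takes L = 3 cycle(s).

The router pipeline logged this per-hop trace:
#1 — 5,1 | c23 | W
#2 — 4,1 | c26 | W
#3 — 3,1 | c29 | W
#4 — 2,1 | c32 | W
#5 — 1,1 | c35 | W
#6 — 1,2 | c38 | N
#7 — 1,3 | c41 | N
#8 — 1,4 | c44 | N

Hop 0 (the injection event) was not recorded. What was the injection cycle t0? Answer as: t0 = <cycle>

Hop 1 reached at cycle 23; hop k is at t0 + k·L.
Subtract one hop: t0 = 23 − 3 = 20.

t0 = 20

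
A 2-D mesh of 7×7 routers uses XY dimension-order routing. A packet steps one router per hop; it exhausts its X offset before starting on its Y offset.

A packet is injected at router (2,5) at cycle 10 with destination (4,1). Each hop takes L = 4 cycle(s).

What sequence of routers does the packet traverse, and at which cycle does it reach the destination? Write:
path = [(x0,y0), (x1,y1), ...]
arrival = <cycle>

t=10: at (2,5)
t=14: at (3,5) after E
t=18: at (4,5) after E
t=22: at (4,4) after S
t=26: at (4,3) after S
t=30: at (4,2) after S
t=34: at (4,1) after S

path = [(2,5), (3,5), (4,5), (4,4), (4,3), (4,2), (4,1)]
arrival = 34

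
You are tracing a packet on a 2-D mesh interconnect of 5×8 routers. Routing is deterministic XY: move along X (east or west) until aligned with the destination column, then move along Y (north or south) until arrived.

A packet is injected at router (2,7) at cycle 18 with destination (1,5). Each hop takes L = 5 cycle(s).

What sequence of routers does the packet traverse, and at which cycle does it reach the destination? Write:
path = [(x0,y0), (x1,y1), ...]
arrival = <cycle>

#0 — 2,7 | c18
#1 — 1,7 | c23 | W
#2 — 1,6 | c28 | S
#3 — 1,5 | c33 | S

path = [(2,7), (1,7), (1,6), (1,5)]
arrival = 33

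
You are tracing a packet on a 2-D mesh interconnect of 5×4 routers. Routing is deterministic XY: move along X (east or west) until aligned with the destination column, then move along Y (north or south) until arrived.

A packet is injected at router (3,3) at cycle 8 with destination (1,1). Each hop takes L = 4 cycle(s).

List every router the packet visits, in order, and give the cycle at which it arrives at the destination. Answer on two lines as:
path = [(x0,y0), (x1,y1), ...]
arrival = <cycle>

  0. router=(3,3) cycle=8 (inject)
  1. router=(2,3) cycle=12 dir=W
  2. router=(1,3) cycle=16 dir=W
  3. router=(1,2) cycle=20 dir=S
  4. router=(1,1) cycle=24 dir=S

path = [(3,3), (2,3), (1,3), (1,2), (1,1)]
arrival = 24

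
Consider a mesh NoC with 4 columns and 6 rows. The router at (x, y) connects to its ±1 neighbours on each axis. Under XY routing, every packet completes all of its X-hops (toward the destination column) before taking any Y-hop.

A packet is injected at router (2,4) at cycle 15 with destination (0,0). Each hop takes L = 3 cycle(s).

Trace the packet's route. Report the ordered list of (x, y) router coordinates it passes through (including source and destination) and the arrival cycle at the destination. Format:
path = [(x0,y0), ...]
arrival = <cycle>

path = [(2,4), (1,4), (0,4), (0,3), (0,2), (0,1), (0,0)]
arrival = 33

hop 0: (2,4) @ cyc 15
hop 1: (1,4) @ cyc 18  [W]
hop 2: (0,4) @ cyc 21  [W]
hop 3: (0,3) @ cyc 24  [S]
hop 4: (0,2) @ cyc 27  [S]
hop 5: (0,1) @ cyc 30  [S]
hop 6: (0,0) @ cyc 33  [S]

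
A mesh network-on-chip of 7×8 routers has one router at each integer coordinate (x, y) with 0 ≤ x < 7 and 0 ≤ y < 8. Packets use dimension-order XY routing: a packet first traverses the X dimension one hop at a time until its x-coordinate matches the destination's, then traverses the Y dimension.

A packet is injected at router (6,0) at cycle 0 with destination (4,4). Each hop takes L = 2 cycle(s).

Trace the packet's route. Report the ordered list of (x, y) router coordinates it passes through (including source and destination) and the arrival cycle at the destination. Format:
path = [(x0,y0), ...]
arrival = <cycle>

#0 — 6,0 | c0
#1 — 5,0 | c2 | W
#2 — 4,0 | c4 | W
#3 — 4,1 | c6 | N
#4 — 4,2 | c8 | N
#5 — 4,3 | c10 | N
#6 — 4,4 | c12 | N

path = [(6,0), (5,0), (4,0), (4,1), (4,2), (4,3), (4,4)]
arrival = 12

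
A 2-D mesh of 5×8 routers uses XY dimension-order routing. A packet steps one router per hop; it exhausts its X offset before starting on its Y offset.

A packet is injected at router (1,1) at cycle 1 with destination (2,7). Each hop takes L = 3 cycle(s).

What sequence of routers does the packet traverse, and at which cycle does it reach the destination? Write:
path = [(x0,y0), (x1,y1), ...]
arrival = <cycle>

#0 — 1,1 | c1
#1 — 2,1 | c4 | E
#2 — 2,2 | c7 | N
#3 — 2,3 | c10 | N
#4 — 2,4 | c13 | N
#5 — 2,5 | c16 | N
#6 — 2,6 | c19 | N
#7 — 2,7 | c22 | N

path = [(1,1), (2,1), (2,2), (2,3), (2,4), (2,5), (2,6), (2,7)]
arrival = 22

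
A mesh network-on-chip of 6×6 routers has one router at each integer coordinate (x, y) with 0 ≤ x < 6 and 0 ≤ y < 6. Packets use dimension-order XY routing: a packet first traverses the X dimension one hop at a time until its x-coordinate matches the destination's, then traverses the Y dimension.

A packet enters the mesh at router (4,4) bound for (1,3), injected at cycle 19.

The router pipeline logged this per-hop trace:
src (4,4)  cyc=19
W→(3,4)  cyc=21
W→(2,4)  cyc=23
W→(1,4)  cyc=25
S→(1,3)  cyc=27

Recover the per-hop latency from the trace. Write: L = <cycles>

L = 2

Between hops 0 and 1 the cycle counter advances 21 − 19 = 2.
Per-hop latency L = Δcyc = 2.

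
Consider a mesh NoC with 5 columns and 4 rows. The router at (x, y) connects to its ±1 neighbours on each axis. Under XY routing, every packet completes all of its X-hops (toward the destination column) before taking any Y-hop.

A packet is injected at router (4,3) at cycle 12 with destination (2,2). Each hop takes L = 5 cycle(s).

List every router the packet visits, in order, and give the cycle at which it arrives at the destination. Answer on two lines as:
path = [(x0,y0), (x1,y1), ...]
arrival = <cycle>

path = [(4,3), (3,3), (2,3), (2,2)]
arrival = 27

src (4,3)  cyc=12
W→(3,3)  cyc=17
W→(2,3)  cyc=22
S→(2,2)  cyc=27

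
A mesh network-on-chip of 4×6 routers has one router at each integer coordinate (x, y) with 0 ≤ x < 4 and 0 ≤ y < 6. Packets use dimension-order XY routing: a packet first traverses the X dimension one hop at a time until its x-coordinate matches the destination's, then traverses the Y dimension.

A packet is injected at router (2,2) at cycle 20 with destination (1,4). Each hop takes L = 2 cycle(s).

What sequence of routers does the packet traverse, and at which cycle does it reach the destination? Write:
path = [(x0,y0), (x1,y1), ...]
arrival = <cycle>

path = [(2,2), (1,2), (1,3), (1,4)]
arrival = 26

[0] x=2 y=2 t=20
[1] x=1 y=2 t=22 →W
[2] x=1 y=3 t=24 →N
[3] x=1 y=4 t=26 →N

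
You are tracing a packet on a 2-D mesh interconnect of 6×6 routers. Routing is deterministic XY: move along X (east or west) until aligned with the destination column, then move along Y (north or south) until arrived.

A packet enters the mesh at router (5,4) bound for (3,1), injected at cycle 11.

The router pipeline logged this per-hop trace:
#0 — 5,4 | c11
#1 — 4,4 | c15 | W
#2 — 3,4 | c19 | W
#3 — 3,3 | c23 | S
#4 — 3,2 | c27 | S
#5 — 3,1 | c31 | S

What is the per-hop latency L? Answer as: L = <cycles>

Δcyc across hop 0→1: 15 − 11 = 4.
That increment is L by definition: L = 4.

L = 4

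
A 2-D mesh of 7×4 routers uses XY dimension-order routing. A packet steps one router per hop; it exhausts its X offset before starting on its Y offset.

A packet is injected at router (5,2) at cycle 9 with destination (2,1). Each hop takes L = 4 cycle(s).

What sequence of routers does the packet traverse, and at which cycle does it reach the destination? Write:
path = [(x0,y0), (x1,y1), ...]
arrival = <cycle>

path = [(5,2), (4,2), (3,2), (2,2), (2,1)]
arrival = 25

#0 — 5,2 | c9
#1 — 4,2 | c13 | W
#2 — 3,2 | c17 | W
#3 — 2,2 | c21 | W
#4 — 2,1 | c25 | S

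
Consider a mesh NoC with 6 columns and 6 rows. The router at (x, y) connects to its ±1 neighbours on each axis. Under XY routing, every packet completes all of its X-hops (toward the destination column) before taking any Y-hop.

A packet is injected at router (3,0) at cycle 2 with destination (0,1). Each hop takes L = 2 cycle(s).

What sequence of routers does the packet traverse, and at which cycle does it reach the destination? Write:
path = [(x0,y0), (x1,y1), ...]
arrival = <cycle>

path = [(3,0), (2,0), (1,0), (0,0), (0,1)]
arrival = 10

#0 — 3,0 | c2
#1 — 2,0 | c4 | W
#2 — 1,0 | c6 | W
#3 — 0,0 | c8 | W
#4 — 0,1 | c10 | N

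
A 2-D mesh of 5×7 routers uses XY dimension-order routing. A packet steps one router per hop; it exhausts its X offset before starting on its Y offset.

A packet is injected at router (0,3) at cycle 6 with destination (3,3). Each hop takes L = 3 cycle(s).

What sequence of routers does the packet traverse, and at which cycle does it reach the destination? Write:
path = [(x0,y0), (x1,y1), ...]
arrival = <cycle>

[0] x=0 y=3 t=6
[1] x=1 y=3 t=9 →E
[2] x=2 y=3 t=12 →E
[3] x=3 y=3 t=15 →E

path = [(0,3), (1,3), (2,3), (3,3)]
arrival = 15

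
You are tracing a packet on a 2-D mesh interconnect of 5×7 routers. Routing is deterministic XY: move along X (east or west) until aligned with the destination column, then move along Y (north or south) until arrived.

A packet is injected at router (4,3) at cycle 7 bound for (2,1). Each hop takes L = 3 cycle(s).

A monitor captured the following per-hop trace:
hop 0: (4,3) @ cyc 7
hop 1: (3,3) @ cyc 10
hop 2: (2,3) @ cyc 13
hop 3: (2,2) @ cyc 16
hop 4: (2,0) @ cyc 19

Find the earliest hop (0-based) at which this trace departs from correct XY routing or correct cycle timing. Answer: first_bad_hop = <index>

first_bad_hop = 4

hop 1: step (-1,+0), +3 cyc — ok
hop 2: step (-1,+0), +3 cyc — ok
hop 3: step (+0,-1), +3 cyc — ok
hop 4: step (+0,-2), +3 cyc — BAD: non-unit step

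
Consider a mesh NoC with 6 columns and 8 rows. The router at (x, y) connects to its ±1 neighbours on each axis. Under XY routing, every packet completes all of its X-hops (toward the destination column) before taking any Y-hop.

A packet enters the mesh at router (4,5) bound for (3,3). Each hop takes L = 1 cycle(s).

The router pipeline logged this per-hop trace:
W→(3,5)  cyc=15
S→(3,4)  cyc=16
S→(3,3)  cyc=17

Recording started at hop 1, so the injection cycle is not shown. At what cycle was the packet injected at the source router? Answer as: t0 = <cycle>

t0 = 14

cyc[1] = 15 and cyc[k] = t0 + k·L for every k.
So t0 = 15 − 1·1 = 14.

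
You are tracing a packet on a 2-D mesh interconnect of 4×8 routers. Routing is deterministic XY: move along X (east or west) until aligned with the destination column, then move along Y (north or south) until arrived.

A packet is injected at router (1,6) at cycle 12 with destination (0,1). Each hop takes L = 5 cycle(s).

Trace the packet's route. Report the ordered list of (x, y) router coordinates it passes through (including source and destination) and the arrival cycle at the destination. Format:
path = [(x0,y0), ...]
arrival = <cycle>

path = [(1,6), (0,6), (0,5), (0,4), (0,3), (0,2), (0,1)]
arrival = 42

#0 — 1,6 | c12
#1 — 0,6 | c17 | W
#2 — 0,5 | c22 | S
#3 — 0,4 | c27 | S
#4 — 0,3 | c32 | S
#5 — 0,2 | c37 | S
#6 — 0,1 | c42 | S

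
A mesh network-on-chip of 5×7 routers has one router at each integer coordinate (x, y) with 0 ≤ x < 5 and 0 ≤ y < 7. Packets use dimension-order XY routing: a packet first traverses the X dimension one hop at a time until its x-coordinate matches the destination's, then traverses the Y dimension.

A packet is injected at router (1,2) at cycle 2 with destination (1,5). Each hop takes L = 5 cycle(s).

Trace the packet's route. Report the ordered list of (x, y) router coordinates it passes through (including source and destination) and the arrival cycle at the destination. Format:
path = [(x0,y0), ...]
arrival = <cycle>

path = [(1,2), (1,3), (1,4), (1,5)]
arrival = 17

hop 0: (1,2) @ cyc 2
hop 1: (1,3) @ cyc 7  [N]
hop 2: (1,4) @ cyc 12  [N]
hop 3: (1,5) @ cyc 17  [N]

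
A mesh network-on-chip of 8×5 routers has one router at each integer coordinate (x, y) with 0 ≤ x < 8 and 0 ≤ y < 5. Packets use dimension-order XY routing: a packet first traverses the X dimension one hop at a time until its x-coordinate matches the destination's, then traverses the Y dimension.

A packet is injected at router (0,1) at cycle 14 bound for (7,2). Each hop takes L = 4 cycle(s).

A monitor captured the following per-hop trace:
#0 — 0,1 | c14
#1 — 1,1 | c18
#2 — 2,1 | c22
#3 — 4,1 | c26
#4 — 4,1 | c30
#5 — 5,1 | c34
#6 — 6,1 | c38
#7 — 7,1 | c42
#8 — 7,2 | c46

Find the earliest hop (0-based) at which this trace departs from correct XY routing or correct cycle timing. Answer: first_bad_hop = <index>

first_bad_hop = 3

hop 1: step (+1,+0), +4 cyc — ok
hop 2: step (+1,+0), +4 cyc — ok
hop 3: step (+2,+0), +4 cyc — BAD: non-unit step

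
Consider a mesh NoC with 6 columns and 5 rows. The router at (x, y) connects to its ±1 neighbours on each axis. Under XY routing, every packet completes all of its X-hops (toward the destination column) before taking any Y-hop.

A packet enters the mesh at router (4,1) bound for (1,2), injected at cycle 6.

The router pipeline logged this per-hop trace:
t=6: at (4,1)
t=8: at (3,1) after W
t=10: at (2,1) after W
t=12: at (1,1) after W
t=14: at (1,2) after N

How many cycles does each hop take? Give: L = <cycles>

L = 2

Δcyc across hop 0→1: 8 − 6 = 2.
Each hop adds L, hence L = 2.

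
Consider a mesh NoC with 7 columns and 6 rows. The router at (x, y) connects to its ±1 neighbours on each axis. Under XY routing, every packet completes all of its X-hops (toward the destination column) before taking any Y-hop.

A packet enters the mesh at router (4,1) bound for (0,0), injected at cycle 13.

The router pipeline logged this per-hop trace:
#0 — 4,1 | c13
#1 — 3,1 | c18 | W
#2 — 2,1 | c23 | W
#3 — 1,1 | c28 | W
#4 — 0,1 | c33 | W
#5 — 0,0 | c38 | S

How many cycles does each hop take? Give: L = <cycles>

L = 5

Δcyc across hop 0→1: 18 − 13 = 5.
One hop costs L cycles, so L = 5.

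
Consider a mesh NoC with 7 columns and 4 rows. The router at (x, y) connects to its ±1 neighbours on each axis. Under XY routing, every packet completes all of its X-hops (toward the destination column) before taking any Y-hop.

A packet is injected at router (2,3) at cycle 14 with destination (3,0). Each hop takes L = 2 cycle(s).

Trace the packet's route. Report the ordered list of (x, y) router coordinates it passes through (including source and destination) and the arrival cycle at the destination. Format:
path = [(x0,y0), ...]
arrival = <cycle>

src (2,3)  cyc=14
E→(3,3)  cyc=16
S→(3,2)  cyc=18
S→(3,1)  cyc=20
S→(3,0)  cyc=22

path = [(2,3), (3,3), (3,2), (3,1), (3,0)]
arrival = 22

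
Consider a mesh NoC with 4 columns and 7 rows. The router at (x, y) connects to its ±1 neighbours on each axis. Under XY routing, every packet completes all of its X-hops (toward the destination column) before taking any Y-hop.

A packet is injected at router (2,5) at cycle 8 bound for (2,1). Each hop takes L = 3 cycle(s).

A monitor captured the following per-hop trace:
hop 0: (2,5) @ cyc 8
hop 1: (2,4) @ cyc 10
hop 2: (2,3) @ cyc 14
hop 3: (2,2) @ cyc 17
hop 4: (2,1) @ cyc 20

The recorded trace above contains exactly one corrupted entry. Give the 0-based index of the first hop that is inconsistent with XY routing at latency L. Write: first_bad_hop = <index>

check 1→ d=(0,-1) cyc+2: BAD: Δcyc=2≠L

first_bad_hop = 1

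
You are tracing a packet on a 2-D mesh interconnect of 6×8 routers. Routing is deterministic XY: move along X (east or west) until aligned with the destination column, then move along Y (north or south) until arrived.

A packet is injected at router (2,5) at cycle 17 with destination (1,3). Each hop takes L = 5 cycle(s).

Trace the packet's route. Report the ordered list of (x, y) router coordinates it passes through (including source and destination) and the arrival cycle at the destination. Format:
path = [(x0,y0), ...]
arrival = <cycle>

path = [(2,5), (1,5), (1,4), (1,3)]
arrival = 32

[0] x=2 y=5 t=17
[1] x=1 y=5 t=22 →W
[2] x=1 y=4 t=27 →S
[3] x=1 y=3 t=32 →S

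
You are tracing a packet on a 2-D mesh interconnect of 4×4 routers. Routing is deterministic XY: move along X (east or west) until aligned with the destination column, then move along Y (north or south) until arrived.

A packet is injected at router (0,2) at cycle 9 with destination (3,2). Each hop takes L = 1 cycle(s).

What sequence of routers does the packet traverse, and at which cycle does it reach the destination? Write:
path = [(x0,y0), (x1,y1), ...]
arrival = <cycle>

  0. router=(0,2) cycle=9 (inject)
  1. router=(1,2) cycle=10 dir=E
  2. router=(2,2) cycle=11 dir=E
  3. router=(3,2) cycle=12 dir=E

path = [(0,2), (1,2), (2,2), (3,2)]
arrival = 12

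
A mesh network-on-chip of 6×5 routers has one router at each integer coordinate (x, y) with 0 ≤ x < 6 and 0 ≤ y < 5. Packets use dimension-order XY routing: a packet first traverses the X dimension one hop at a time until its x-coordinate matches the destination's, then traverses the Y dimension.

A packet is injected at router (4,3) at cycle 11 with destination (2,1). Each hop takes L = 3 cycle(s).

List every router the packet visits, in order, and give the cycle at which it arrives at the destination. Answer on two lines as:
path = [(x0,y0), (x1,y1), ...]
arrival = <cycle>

#0 — 4,3 | c11
#1 — 3,3 | c14 | W
#2 — 2,3 | c17 | W
#3 — 2,2 | c20 | S
#4 — 2,1 | c23 | S

path = [(4,3), (3,3), (2,3), (2,2), (2,1)]
arrival = 23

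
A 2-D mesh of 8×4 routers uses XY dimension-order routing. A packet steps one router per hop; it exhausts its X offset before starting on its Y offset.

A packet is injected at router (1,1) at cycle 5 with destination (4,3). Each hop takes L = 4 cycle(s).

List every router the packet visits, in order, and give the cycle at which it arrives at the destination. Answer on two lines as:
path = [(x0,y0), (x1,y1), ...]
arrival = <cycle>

#0 — 1,1 | c5
#1 — 2,1 | c9 | E
#2 — 3,1 | c13 | E
#3 — 4,1 | c17 | E
#4 — 4,2 | c21 | N
#5 — 4,3 | c25 | N

path = [(1,1), (2,1), (3,1), (4,1), (4,2), (4,3)]
arrival = 25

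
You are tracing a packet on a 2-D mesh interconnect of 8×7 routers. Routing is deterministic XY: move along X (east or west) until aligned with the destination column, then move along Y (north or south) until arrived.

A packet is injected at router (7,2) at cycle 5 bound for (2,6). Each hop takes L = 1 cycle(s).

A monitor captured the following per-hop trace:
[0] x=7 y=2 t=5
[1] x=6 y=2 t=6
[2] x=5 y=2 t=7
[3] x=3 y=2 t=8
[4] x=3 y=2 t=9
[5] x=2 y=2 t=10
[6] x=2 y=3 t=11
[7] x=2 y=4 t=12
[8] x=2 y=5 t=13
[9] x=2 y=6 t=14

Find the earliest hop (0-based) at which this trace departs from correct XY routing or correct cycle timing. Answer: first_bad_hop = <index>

first_bad_hop = 3

  1: Δx=-1 Δy=+0 Δt=1 [ok]
  2: Δx=-1 Δy=+0 Δt=1 [ok]
  3: Δx=-2 Δy=+0 Δt=1 [BAD: non-unit step]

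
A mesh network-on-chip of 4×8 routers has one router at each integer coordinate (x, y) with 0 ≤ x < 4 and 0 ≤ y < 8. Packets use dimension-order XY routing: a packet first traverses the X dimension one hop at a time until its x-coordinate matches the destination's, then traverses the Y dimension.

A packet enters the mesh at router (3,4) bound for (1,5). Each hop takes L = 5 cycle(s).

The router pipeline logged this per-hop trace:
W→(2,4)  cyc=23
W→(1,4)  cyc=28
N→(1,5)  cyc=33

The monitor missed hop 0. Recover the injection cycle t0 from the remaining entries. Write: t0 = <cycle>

Hop 1 reached at cycle 23; hop k is at t0 + k·L.
Therefore t0 = 23 − L = 18.

t0 = 18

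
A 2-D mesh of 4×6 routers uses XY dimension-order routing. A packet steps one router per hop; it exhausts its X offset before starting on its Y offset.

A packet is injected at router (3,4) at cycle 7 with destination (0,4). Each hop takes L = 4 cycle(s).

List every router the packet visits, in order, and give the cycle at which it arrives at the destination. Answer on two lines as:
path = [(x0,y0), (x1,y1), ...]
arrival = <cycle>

hop 0: (3,4) @ cyc 7
hop 1: (2,4) @ cyc 11  [W]
hop 2: (1,4) @ cyc 15  [W]
hop 3: (0,4) @ cyc 19  [W]

path = [(3,4), (2,4), (1,4), (0,4)]
arrival = 19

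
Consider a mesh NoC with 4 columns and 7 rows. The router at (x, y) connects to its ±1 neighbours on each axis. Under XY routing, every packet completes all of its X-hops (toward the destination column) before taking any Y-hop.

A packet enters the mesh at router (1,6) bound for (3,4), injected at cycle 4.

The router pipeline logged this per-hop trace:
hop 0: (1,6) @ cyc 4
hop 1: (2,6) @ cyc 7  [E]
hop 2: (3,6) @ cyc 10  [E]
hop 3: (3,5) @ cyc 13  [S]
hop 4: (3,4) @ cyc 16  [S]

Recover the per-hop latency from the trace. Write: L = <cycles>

Between hops 0 and 1 the cycle counter advances 7 − 4 = 3.
Each hop adds L, hence L = 3.

L = 3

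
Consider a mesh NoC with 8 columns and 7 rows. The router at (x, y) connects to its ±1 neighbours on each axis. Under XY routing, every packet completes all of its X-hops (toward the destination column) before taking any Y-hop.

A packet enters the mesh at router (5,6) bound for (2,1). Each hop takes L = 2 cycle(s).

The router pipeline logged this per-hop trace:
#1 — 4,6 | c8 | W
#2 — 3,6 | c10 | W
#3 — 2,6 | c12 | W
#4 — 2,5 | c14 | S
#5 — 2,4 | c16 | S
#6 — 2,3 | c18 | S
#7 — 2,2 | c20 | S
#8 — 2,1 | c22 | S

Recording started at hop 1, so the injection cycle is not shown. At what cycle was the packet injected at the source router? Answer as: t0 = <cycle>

cyc[1] = 8 and cyc[k] = t0 + k·L for every k.
So t0 = 8 − 1·2 = 6.

t0 = 6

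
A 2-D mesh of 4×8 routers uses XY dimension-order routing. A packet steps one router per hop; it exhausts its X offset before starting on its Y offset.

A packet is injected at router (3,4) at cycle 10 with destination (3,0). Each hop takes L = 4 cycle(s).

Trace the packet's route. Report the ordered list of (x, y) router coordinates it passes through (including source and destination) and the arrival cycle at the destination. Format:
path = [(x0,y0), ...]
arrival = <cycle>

  0. router=(3,4) cycle=10 (inject)
  1. router=(3,3) cycle=14 dir=S
  2. router=(3,2) cycle=18 dir=S
  3. router=(3,1) cycle=22 dir=S
  4. router=(3,0) cycle=26 dir=S

path = [(3,4), (3,3), (3,2), (3,1), (3,0)]
arrival = 26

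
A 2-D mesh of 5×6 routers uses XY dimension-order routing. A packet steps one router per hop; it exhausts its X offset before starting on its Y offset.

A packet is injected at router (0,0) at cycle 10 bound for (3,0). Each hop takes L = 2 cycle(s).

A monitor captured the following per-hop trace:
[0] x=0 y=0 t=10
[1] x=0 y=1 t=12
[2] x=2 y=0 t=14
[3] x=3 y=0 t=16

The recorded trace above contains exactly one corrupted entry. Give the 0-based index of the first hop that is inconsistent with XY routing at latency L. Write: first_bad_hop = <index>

  1: Δx=+0 Δy=+1 Δt=2 [BAD: Y-move but x=0≠3]

first_bad_hop = 1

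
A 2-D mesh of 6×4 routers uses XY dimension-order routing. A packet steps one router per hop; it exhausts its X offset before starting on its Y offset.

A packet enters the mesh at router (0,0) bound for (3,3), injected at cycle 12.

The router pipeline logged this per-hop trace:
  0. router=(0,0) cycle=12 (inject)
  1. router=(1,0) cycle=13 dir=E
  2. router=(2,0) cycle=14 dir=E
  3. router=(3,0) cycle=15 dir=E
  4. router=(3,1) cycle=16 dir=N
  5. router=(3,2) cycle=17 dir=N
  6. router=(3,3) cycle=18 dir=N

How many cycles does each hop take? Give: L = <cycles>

Between hops 0 and 1 the cycle counter advances 13 − 12 = 1.
One hop costs L cycles, so L = 1.

L = 1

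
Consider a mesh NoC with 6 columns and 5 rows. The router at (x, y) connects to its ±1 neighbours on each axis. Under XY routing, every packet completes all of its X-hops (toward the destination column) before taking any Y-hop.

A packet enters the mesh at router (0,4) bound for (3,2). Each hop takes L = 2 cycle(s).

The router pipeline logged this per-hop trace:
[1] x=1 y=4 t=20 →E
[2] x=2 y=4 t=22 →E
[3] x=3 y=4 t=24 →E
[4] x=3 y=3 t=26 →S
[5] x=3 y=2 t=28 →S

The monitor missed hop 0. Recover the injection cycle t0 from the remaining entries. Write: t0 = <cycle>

The first recorded entry is hop 1 at cycle 20.
So t0 = 20 − 1·2 = 18.

t0 = 18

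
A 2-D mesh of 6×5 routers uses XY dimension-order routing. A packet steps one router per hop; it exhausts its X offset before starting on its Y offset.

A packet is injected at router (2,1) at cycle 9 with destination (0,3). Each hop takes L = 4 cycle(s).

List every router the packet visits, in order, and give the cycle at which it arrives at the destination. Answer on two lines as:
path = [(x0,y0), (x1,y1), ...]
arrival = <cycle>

path = [(2,1), (1,1), (0,1), (0,2), (0,3)]
arrival = 25

t=9: at (2,1)
t=13: at (1,1) after W
t=17: at (0,1) after W
t=21: at (0,2) after N
t=25: at (0,3) after N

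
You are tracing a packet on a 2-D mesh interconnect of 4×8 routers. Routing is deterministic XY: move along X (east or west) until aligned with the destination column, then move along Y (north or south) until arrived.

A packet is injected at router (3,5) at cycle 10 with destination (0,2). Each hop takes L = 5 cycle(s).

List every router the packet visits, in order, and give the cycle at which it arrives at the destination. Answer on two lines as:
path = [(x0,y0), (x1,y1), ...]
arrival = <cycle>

path = [(3,5), (2,5), (1,5), (0,5), (0,4), (0,3), (0,2)]
arrival = 40

[0] x=3 y=5 t=10
[1] x=2 y=5 t=15 →W
[2] x=1 y=5 t=20 →W
[3] x=0 y=5 t=25 →W
[4] x=0 y=4 t=30 →S
[5] x=0 y=3 t=35 →S
[6] x=0 y=2 t=40 →S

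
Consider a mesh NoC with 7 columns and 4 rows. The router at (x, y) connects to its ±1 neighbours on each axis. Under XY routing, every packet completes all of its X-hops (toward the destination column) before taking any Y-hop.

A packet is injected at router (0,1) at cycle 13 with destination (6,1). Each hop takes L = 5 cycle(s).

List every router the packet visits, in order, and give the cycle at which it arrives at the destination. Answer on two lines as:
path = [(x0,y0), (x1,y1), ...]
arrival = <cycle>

path = [(0,1), (1,1), (2,1), (3,1), (4,1), (5,1), (6,1)]
arrival = 43

#0 — 0,1 | c13
#1 — 1,1 | c18 | E
#2 — 2,1 | c23 | E
#3 — 3,1 | c28 | E
#4 — 4,1 | c33 | E
#5 — 5,1 | c38 | E
#6 — 6,1 | c43 | E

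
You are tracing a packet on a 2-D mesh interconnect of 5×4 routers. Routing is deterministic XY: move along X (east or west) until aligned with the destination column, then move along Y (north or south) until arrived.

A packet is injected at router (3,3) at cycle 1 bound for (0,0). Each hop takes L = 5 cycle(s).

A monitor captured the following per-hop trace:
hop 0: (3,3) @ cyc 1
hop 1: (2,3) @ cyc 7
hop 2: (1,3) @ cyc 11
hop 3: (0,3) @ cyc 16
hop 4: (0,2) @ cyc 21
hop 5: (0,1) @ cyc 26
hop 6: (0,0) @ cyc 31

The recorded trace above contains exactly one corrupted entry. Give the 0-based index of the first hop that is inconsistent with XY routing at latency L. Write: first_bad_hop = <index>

[1] (-1,+0) / 6c ⇒ BAD: Δcyc=6≠L

first_bad_hop = 1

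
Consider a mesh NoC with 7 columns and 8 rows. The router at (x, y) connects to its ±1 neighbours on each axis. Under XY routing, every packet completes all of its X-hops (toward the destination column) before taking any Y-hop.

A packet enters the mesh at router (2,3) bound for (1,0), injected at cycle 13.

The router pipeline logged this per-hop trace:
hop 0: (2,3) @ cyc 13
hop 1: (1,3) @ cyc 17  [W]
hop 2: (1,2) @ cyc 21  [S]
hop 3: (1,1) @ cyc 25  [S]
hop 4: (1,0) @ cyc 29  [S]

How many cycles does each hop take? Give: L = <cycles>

L = 4

Between hops 0 and 1 the cycle counter advances 17 − 13 = 4.
Per-hop latency L = Δcyc = 4.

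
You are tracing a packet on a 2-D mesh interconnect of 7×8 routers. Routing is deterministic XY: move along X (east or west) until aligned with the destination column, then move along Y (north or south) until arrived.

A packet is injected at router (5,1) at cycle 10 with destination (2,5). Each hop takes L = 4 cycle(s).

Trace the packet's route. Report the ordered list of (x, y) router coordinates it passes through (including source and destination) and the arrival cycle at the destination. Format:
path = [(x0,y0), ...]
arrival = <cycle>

path = [(5,1), (4,1), (3,1), (2,1), (2,2), (2,3), (2,4), (2,5)]
arrival = 38

#0 — 5,1 | c10
#1 — 4,1 | c14 | W
#2 — 3,1 | c18 | W
#3 — 2,1 | c22 | W
#4 — 2,2 | c26 | N
#5 — 2,3 | c30 | N
#6 — 2,4 | c34 | N
#7 — 2,5 | c38 | N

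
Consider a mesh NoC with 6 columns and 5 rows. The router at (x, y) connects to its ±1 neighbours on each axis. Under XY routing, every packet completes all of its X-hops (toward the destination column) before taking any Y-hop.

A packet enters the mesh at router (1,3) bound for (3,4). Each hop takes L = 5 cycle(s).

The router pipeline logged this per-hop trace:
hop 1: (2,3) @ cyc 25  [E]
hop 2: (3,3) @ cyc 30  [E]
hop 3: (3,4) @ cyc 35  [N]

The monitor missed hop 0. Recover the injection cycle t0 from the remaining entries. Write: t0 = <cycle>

t0 = 20

Hop 1 reached at cycle 25; hop k is at t0 + k·L.
So t0 = 25 − 1·5 = 20.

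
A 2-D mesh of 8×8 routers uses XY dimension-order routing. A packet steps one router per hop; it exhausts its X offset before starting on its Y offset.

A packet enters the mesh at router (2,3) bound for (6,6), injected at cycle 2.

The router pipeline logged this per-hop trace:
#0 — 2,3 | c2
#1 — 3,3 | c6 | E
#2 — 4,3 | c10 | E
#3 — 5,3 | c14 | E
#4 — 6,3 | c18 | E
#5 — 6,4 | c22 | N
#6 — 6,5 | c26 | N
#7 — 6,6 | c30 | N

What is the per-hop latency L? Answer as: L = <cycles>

From hop 0 (2) to hop 1 (6): +4 cycles.
That increment is L by definition: L = 4.

L = 4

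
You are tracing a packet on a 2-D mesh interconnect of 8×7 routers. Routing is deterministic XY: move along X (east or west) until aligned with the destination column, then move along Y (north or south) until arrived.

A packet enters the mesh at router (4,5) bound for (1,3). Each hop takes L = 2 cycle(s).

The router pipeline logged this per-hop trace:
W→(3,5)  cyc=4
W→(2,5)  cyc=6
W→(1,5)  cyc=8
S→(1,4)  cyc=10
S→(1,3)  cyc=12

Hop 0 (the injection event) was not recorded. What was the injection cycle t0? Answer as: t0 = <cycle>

t0 = 2

The first recorded entry is hop 1 at cycle 4.
So t0 = 4 − 1·2 = 2.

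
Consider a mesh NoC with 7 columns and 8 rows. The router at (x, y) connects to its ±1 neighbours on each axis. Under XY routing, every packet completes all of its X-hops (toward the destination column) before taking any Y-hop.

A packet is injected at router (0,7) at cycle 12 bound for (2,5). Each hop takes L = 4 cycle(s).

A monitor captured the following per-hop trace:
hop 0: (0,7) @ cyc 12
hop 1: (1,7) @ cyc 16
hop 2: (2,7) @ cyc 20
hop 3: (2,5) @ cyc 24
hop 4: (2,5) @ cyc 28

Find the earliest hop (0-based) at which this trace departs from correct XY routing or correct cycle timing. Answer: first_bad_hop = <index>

  1: Δx=+1 Δy=+0 Δt=4 [ok]
  2: Δx=+1 Δy=+0 Δt=4 [ok]
  3: Δx=+0 Δy=-2 Δt=4 [BAD: non-unit step]

first_bad_hop = 3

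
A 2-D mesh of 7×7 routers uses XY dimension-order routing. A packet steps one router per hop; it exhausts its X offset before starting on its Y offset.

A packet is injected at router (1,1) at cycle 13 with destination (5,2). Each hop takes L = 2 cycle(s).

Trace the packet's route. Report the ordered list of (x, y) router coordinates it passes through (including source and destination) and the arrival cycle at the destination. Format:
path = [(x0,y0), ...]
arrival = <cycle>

#0 — 1,1 | c13
#1 — 2,1 | c15 | E
#2 — 3,1 | c17 | E
#3 — 4,1 | c19 | E
#4 — 5,1 | c21 | E
#5 — 5,2 | c23 | N

path = [(1,1), (2,1), (3,1), (4,1), (5,1), (5,2)]
arrival = 23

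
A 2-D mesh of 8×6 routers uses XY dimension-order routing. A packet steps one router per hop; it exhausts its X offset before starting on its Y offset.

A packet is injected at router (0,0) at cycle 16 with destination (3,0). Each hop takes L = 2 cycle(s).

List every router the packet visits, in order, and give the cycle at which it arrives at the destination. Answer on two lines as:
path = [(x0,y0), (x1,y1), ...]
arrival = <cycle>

path = [(0,0), (1,0), (2,0), (3,0)]
arrival = 22

hop 0: (0,0) @ cyc 16
hop 1: (1,0) @ cyc 18  [E]
hop 2: (2,0) @ cyc 20  [E]
hop 3: (3,0) @ cyc 22  [E]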